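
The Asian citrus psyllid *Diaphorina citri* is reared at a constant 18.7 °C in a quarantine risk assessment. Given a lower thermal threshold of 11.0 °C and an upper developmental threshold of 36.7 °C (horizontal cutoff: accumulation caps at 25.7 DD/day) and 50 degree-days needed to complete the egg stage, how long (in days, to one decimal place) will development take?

Daily accumulation = 18.7 − 11.0 = 7.7 DD/day.
Duration = 50 / 7.7 = 6.494 ≈ 6.5 days.

6.5 days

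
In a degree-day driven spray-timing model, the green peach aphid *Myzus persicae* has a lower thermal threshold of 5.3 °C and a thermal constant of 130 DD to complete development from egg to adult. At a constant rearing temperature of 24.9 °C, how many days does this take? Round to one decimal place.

6.6 days

Daily accumulation = 24.9 − 5.3 = 19.6 DD/day.
Duration = 130 / 19.6 = 6.633 ≈ 6.6 days.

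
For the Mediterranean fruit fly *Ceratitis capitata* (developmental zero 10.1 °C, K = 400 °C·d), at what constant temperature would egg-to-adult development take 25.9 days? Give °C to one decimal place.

25.5 °C

Required daily accumulation = 400 / 25.9 = 15.444 DD/day.
T = T_base + 15.444 = 10.1 + 15.444 = 25.544 ≈ 25.5 °C.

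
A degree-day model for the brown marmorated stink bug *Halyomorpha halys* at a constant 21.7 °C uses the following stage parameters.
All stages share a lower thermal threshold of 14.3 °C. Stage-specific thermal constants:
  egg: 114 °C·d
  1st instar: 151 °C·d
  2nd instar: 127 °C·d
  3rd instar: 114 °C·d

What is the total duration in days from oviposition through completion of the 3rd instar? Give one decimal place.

Daily accumulation at 21.7 °C = 21.7 − 14.3 = 7.4 DD/day.
Total K = 114 + 151 + 127 + 114 = 506 DD.
Total duration = 506 / 7.4 = 68.378 ≈ 68.4 days.

68.4 days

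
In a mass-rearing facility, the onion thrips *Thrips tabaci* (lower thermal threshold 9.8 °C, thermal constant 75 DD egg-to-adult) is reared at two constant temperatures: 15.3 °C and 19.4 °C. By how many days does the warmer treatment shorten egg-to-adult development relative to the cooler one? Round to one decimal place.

5.8 days

At 15.3 °C: 75 / (15.3 − 9.8) = 75 / 5.5 = 13.636 d.
At 19.4 °C: 75 / (19.4 − 9.8) = 75 / 9.6 = 7.813 d.
Difference = |13.636 − 7.813| = 5.824 ≈ 5.8 days.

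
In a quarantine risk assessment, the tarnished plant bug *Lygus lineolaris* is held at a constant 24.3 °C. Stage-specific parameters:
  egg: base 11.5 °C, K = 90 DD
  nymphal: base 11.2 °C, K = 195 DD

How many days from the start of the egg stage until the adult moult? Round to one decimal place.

egg: 90 / (24.3 − 11.5) = 90 / 12.8 = 7.031 d.
nymphal: 195 / (24.3 − 11.2) = 195 / 13.1 = 14.885 d.
Sum = 21.917 ≈ 21.9 days.

21.9 days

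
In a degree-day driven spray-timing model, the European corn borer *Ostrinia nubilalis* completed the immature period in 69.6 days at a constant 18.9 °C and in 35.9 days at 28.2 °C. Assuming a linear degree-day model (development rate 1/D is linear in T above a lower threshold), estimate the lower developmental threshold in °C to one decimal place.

9.0 °C

Linear rate model ⇒ the product D·(T − T_b) is constant across temperatures.
69.6·(18.9 − T_b) = 35.9·(28.2 − T_b)
T_b = (69.6·18.9 − 35.9·28.2) / (69.6 − 35.9) = 303.06 / 33.7 = 8.993 °C ≈ 9.0 °C.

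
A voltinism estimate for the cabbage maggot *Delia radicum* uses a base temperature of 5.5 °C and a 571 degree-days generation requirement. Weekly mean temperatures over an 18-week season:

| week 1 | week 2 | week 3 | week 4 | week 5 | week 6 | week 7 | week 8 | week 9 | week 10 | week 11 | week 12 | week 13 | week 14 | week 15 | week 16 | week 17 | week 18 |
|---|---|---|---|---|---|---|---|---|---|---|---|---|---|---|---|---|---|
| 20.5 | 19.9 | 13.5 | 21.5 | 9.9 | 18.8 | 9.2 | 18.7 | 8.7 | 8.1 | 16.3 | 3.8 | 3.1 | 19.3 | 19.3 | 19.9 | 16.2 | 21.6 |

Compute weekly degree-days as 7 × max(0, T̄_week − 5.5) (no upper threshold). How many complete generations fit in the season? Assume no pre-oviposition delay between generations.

2 generations

Weekly DD (7 × max(0, T̄ − 5.5)): 105.0, 100.8, 56.0, 112.0, 30.8, 93.1, 25.9, 92.4, 22.4, 18.2, 75.6, 0.0, 0.0, 96.6, 96.6, 100.8, 74.9, 112.7.
Season total = 1213.8 DD.
Complete generations = ⌊1213.8 / 571⌋ = 2.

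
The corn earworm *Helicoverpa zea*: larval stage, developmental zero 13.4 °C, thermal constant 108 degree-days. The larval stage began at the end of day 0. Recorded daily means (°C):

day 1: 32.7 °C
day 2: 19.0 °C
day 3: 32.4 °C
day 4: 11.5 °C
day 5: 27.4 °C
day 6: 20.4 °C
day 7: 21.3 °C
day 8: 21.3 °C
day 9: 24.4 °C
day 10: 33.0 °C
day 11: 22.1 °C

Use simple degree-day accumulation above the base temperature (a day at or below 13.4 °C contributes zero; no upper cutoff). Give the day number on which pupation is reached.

Daily DD above 13.4 °C: 19.3, 5.6, 19.0, 0.0, 14.0, 7.0, 7.9, 7.9, 11.0, 19.6, 8.7.
Cumulative: 19.3, 24.9, 43.9, 43.9, 57.9, 64.9, 72.8, 80.7, 91.7, 111.3, 120.0.
The total first reaches 108 DD on day 10.

day 10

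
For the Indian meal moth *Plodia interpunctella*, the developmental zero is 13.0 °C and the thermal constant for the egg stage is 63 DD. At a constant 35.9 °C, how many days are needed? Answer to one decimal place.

Daily accumulation = 35.9 − 13.0 = 22.9 DD/day.
Duration = 63 / 22.9 = 2.751 ≈ 2.8 days.

2.8 days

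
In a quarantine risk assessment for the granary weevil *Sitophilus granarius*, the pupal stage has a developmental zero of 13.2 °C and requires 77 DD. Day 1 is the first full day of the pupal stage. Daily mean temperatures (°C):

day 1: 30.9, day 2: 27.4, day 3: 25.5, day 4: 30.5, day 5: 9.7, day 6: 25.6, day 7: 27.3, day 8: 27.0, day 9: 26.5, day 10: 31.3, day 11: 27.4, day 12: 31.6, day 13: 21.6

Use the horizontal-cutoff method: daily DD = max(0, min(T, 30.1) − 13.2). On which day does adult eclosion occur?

Daily DD above 13.2 °C (capped at 16.9): 16.9, 14.2, 12.3, 16.9, 0.0, 12.4, 14.1, 13.8, 13.3, 16.9, 14.2, 16.9, 8.4.
Cumulative: 16.9, 31.1, 43.4, 60.3, 60.3, 72.7, 86.8, 100.6, 113.9, 130.8, 145.0, 161.9, 170.3.
The total first reaches 77 DD on day 7.

day 7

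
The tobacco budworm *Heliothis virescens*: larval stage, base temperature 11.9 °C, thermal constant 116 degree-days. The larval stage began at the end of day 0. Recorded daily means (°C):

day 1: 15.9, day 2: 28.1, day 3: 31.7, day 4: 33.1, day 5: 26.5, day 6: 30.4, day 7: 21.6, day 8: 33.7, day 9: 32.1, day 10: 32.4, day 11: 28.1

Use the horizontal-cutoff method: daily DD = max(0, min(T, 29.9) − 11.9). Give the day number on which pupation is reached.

day 8

Daily DD above 11.9 °C (capped at 18.0): 4.0, 16.2, 18.0, 18.0, 14.6, 18.0, 9.7, 18.0, 18.0, 18.0, 16.2.
Cumulative: 4.0, 20.2, 38.2, 56.2, 70.8, 88.8, 98.5, 116.5, 134.5, 152.5, 168.7.
The total first reaches 116 DD on day 8.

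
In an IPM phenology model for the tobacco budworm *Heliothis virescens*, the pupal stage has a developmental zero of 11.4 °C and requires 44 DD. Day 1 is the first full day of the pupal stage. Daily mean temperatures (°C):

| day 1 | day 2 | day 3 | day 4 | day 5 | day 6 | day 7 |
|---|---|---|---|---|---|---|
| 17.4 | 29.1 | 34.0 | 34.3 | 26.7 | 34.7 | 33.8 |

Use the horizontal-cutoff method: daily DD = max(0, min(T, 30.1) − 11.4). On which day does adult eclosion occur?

day 4

Daily DD above 11.4 °C (capped at 18.7): 6.0, 17.7, 18.7, 18.7, 15.3, 18.7, 18.7.
Cumulative: 6.0, 23.7, 42.4, 61.1, 76.4, 95.1, 113.8.
The total first reaches 44 DD on day 4.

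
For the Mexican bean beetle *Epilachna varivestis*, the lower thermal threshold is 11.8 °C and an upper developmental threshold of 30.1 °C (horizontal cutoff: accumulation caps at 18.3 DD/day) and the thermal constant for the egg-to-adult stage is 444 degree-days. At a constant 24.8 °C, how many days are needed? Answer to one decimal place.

Daily accumulation = 24.8 − 11.8 = 13.0 DD/day.
Duration = 444 / 13.0 = 34.154 ≈ 34.2 days.

34.2 days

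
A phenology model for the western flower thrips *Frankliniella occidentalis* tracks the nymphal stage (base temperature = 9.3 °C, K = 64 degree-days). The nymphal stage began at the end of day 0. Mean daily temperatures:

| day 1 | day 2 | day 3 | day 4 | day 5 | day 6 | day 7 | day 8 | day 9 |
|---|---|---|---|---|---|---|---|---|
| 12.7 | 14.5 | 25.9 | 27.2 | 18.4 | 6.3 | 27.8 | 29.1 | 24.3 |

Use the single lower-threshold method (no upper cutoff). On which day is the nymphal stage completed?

Daily DD above 9.3 °C: 3.4, 5.2, 16.6, 17.9, 9.1, 0.0, 18.5, 19.8, 15.0.
Cumulative: 3.4, 8.6, 25.2, 43.1, 52.2, 52.2, 70.7, 90.5, 105.5.
The total first reaches 64 DD on day 7.

day 7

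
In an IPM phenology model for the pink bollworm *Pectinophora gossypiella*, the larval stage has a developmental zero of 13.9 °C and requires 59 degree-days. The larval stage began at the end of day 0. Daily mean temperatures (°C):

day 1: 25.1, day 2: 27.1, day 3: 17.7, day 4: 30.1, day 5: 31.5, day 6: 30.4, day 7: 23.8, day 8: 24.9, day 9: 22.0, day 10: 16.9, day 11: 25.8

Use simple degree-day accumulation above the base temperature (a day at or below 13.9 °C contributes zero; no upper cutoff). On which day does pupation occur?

Daily DD above 13.9 °C: 11.2, 13.2, 3.8, 16.2, 17.6, 16.5, 9.9, 11.0, 8.1, 3.0, 11.9.
Cumulative: 11.2, 24.4, 28.2, 44.4, 62.0, 78.5, 88.4, 99.4, 107.5, 110.5, 122.4.
The total first reaches 59 DD on day 5.

day 5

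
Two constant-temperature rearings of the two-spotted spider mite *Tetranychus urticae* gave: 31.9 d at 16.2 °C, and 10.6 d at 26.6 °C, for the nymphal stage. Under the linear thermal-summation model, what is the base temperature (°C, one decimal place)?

11.0 °C

Under the model K = D·(T − T_b), so D₁·(T₁ − T_b) = D₂·(T₂ − T_b).
31.9·(16.2 − T_b) = 10.6·(26.6 − T_b)
T_b = (31.9·16.2 − 10.6·26.6) / (31.9 − 10.6) = 234.82 / 21.3 = 11.024 °C ≈ 11.0 °C.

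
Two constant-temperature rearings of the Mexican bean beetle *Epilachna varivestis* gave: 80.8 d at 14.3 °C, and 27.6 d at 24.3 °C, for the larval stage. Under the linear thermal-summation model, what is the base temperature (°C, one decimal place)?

Under the model K = D·(T − T_b), so D₁·(T₁ − T_b) = D₂·(T₂ − T_b).
80.8·(14.3 − T_b) = 27.6·(24.3 − T_b)
T_b = (80.8·14.3 − 27.6·24.3) / (80.8 − 27.6) = 484.76 / 53.2 = 9.112 °C ≈ 9.1 °C.

9.1 °C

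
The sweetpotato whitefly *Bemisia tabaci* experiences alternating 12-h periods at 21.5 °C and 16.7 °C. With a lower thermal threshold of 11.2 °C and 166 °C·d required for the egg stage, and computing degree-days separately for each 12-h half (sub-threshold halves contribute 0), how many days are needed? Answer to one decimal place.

21.0 days

Day half: max(0, 21.5 − 11.2) × 0.5 = 10.3 × 0.5 = 5.15 DD.
Night half: max(0, 16.7 − 11.2) × 0.5 = 5.5 × 0.5 = 2.75 DD.
Per 24 h: 7.90 DD/day.
Duration = 166 / 7.90 = 21.013 ≈ 21.0 days.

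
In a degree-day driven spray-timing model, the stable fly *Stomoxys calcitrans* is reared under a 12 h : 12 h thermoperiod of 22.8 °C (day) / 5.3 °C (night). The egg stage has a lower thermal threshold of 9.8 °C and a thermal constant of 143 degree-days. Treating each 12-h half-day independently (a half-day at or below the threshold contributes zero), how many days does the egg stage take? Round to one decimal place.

22.0 days

Day half: max(0, 22.8 − 9.8) × 0.5 = 13.0 × 0.5 = 6.50 DD.
Night half: max(0, 5.3 − 9.8) × 0.5 = 0.0 × 0.5 = 0.00 DD.
Per 24 h: 6.50 DD/day.
Duration = 143 / 6.50 = 22.000 ≈ 22.0 days.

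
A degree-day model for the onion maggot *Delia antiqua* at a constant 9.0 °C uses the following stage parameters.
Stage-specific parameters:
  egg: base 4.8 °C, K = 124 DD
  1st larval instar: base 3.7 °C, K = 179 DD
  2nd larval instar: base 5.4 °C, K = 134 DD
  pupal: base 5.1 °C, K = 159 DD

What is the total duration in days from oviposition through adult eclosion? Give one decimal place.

141.3 days

egg: 124 / (9.0 − 4.8) = 124 / 4.2 = 29.524 d.
1st larval instar: 179 / (9.0 − 3.7) = 179 / 5.3 = 33.774 d.
2nd larval instar: 134 / (9.0 − 5.4) = 134 / 3.6 = 37.222 d.
pupal: 159 / (9.0 − 5.1) = 159 / 3.9 = 40.769 d.
Sum = 141.289 ≈ 141.3 days.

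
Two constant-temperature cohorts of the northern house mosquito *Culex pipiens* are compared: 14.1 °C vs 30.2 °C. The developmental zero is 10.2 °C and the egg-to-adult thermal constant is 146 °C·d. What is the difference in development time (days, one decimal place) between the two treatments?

At 14.1 °C: 146 / (14.1 − 10.2) = 146 / 3.9 = 37.436 d.
At 30.2 °C: 146 / (30.2 − 10.2) = 146 / 20.0 = 7.300 d.
Difference = |37.436 − 7.300| = 30.136 ≈ 30.1 days.

30.1 days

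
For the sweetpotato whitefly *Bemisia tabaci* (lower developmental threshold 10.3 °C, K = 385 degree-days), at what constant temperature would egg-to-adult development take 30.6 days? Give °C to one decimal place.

22.9 °C

Required daily accumulation = 385 / 30.6 = 12.582 DD/day.
T = T_base + 12.582 = 10.3 + 12.582 = 22.882 ≈ 22.9 °C.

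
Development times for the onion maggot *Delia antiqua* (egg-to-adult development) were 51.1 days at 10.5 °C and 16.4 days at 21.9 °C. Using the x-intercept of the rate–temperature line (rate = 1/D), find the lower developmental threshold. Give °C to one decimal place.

Equal thermal constants: D₁(T₁ − T_b) = D₂(T₂ − T_b).
51.1·(10.5 − T_b) = 16.4·(21.9 − T_b)
T_b = (51.1·10.5 − 16.4·21.9) / (51.1 − 16.4) = 177.39 / 34.7 = 5.112 °C ≈ 5.1 °C.

5.1 °C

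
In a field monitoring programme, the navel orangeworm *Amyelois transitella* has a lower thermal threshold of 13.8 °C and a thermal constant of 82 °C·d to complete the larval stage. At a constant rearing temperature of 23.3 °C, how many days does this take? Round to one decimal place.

Daily accumulation = 23.3 − 13.8 = 9.5 DD/day.
Duration = 82 / 9.5 = 8.632 ≈ 8.6 days.

8.6 days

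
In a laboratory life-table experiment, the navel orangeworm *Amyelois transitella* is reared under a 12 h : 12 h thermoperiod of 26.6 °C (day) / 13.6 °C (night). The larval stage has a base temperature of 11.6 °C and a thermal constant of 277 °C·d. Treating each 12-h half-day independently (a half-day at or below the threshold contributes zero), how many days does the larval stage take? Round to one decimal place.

32.6 days

Day half: max(0, 26.6 − 11.6) × 0.5 = 15.0 × 0.5 = 7.50 DD.
Night half: max(0, 13.6 − 11.6) × 0.5 = 2.0 × 0.5 = 1.00 DD.
Per 24 h: 8.50 DD/day.
Duration = 277 / 8.50 = 32.588 ≈ 32.6 days.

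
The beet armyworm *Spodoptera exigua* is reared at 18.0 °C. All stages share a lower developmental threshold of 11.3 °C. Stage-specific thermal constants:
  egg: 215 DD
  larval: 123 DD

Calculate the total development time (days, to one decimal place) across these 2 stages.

50.4 days

Daily accumulation at 18.0 °C = 18.0 − 11.3 = 6.7 DD/day.
Total K = 215 + 123 = 338 DD.
Total duration = 338 / 6.7 = 50.448 ≈ 50.4 days.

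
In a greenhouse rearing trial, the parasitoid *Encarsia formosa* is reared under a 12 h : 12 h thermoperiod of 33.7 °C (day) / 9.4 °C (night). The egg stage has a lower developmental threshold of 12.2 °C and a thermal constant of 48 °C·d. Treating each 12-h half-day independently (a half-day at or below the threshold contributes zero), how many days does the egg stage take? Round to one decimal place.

4.5 days

Day half: max(0, 33.7 − 12.2) × 0.5 = 21.5 × 0.5 = 10.75 DD.
Night half: max(0, 9.4 − 12.2) × 0.5 = 0.0 × 0.5 = 0.00 DD.
Per 24 h: 10.75 DD/day.
Duration = 48 / 10.75 = 4.465 ≈ 4.5 days.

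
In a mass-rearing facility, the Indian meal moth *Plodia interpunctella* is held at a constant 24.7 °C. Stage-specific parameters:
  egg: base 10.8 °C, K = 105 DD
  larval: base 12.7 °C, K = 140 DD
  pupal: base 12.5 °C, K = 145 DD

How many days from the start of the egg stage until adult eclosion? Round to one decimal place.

31.1 days

egg: 105 / (24.7 − 10.8) = 105 / 13.9 = 7.554 d.
larval: 140 / (24.7 − 12.7) = 140 / 12.0 = 11.667 d.
pupal: 145 / (24.7 − 12.5) = 145 / 12.2 = 11.885 d.
Sum = 31.106 ≈ 31.1 days.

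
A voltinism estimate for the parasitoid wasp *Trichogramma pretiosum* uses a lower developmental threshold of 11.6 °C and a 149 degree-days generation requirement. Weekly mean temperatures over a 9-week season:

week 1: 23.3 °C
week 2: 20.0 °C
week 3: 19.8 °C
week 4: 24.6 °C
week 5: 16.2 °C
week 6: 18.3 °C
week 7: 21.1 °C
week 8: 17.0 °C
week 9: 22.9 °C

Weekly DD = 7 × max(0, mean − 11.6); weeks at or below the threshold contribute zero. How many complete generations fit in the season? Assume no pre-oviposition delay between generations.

3 generations

Weekly DD (7 × max(0, T̄ − 11.6)): 81.9, 58.8, 57.4, 91.0, 32.2, 46.9, 66.5, 37.8, 79.1.
Season total = 551.6 DD.
Complete generations = ⌊551.6 / 149⌋ = 3.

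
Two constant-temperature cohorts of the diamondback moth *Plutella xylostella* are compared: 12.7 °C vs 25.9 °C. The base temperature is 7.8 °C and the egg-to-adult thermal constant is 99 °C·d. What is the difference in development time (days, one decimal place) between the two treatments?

At 12.7 °C: 99 / (12.7 − 7.8) = 99 / 4.9 = 20.204 d.
At 25.9 °C: 99 / (25.9 − 7.8) = 99 / 18.1 = 5.470 d.
Difference = |20.204 − 5.470| = 14.734 ≈ 14.7 days.

14.7 days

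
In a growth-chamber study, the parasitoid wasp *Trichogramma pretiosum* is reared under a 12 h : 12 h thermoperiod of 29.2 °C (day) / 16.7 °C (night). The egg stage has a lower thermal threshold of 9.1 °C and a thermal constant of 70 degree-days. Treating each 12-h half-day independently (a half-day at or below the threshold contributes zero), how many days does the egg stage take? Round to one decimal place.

Day half: max(0, 29.2 − 9.1) × 0.5 = 20.1 × 0.5 = 10.05 DD.
Night half: max(0, 16.7 − 9.1) × 0.5 = 7.6 × 0.5 = 3.80 DD.
Per 24 h: 13.85 DD/day.
Duration = 70 / 13.85 = 5.054 ≈ 5.1 days.

5.1 days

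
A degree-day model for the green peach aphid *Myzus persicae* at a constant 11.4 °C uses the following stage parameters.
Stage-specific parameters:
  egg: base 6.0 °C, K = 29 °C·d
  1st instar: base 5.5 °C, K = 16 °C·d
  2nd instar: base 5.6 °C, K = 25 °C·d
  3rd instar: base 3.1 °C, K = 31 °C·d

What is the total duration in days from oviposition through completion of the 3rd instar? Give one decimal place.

egg: 29 / (11.4 − 6.0) = 29 / 5.4 = 5.370 d.
1st instar: 16 / (11.4 − 5.5) = 16 / 5.9 = 2.712 d.
2nd instar: 25 / (11.4 − 5.6) = 25 / 5.8 = 4.310 d.
3rd instar: 31 / (11.4 − 3.1) = 31 / 8.3 = 3.735 d.
Sum = 16.128 ≈ 16.1 days.

16.1 days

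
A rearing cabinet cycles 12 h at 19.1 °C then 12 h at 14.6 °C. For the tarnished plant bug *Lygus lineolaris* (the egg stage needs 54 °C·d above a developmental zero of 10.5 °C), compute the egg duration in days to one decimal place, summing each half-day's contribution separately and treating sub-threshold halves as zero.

8.5 days

Day half: max(0, 19.1 − 10.5) × 0.5 = 8.6 × 0.5 = 4.30 DD.
Night half: max(0, 14.6 − 10.5) × 0.5 = 4.1 × 0.5 = 2.05 DD.
Per 24 h: 6.35 DD/day.
Duration = 54 / 6.35 = 8.504 ≈ 8.5 days.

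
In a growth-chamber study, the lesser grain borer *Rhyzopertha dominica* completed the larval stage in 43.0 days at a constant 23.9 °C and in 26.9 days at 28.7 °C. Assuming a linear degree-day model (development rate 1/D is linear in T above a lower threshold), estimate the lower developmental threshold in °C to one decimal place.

15.9 °C

Equal thermal constants: D₁(T₁ − T_b) = D₂(T₂ − T_b).
43.0·(23.9 − T_b) = 26.9·(28.7 − T_b)
T_b = (43.0·23.9 − 26.9·28.7) / (43.0 − 26.9) = 255.67 / 16.1 = 15.880 °C ≈ 15.9 °C.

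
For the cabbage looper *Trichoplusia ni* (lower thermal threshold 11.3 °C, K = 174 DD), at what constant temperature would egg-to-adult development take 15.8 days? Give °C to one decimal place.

Required daily accumulation = 174 / 15.8 = 11.013 DD/day.
T = T_base + 11.013 = 11.3 + 11.013 = 22.313 ≈ 22.3 °C.

22.3 °C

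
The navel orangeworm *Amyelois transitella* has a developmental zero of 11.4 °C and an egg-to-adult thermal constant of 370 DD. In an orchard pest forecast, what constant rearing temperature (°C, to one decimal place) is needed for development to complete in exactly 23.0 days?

27.5 °C

Required daily accumulation = 370 / 23.0 = 16.087 DD/day.
T = T_base + 16.087 = 11.4 + 16.087 = 27.487 ≈ 27.5 °C.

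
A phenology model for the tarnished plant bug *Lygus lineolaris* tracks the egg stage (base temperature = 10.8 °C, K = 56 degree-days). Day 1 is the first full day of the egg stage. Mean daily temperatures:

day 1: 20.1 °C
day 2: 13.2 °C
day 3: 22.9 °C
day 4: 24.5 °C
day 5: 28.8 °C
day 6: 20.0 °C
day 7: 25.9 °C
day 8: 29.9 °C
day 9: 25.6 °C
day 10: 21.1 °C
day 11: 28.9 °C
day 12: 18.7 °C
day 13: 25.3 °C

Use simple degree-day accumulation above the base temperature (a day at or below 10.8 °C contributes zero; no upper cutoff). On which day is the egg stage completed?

day 6

Daily DD above 10.8 °C: 9.3, 2.4, 12.1, 13.7, 18.0, 9.2, 15.1, 19.1, 14.8, 10.3, 18.1, 7.9, 14.5.
Cumulative: 9.3, 11.7, 23.8, 37.5, 55.5, 64.7, 79.8, 98.9, 113.7, 124.0, 142.1, 150.0, 164.5.
The total first reaches 56 DD on day 6.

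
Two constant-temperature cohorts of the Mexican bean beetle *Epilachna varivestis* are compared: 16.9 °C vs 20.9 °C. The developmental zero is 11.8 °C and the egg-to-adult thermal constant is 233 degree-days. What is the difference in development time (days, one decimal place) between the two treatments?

At 16.9 °C: 233 / (16.9 − 11.8) = 233 / 5.1 = 45.686 d.
At 20.9 °C: 233 / (20.9 − 11.8) = 233 / 9.1 = 25.604 d.
Difference = |45.686 − 25.604| = 20.082 ≈ 20.1 days.

20.1 days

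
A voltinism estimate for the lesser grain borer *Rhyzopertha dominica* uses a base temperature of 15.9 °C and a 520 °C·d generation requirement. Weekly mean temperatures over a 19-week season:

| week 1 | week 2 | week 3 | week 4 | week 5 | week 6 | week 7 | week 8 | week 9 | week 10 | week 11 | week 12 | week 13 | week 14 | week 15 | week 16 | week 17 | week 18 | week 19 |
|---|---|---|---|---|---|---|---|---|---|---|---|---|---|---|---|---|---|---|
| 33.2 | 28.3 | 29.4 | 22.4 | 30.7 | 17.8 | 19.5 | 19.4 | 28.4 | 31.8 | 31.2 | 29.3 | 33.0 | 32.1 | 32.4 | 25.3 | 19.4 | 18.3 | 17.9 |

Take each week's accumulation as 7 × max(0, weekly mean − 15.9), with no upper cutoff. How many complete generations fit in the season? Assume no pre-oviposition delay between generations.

2 generations

Weekly DD (7 × max(0, T̄ − 15.9)): 121.1, 86.8, 94.5, 45.5, 103.6, 13.3, 25.2, 24.5, 87.5, 111.3, 107.1, 93.8, 119.7, 113.4, 115.5, 65.8, 24.5, 16.8, 14.0.
Season total = 1383.9 DD.
Complete generations = ⌊1383.9 / 520⌋ = 2.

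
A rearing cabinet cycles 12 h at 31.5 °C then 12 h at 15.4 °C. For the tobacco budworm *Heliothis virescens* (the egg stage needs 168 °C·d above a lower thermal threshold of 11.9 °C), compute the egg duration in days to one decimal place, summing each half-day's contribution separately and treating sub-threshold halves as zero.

14.5 days

Day half: max(0, 31.5 − 11.9) × 0.5 = 19.6 × 0.5 = 9.80 DD.
Night half: max(0, 15.4 − 11.9) × 0.5 = 3.5 × 0.5 = 1.75 DD.
Per 24 h: 11.55 DD/day.
Duration = 168 / 11.55 = 14.545 ≈ 14.5 days.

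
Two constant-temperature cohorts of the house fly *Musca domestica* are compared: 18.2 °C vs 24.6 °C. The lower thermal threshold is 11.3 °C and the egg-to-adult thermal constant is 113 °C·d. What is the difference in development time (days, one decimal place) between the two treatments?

7.9 days

At 18.2 °C: 113 / (18.2 − 11.3) = 113 / 6.9 = 16.377 d.
At 24.6 °C: 113 / (24.6 − 11.3) = 113 / 13.3 = 8.496 d.
Difference = |16.377 − 8.496| = 7.881 ≈ 7.9 days.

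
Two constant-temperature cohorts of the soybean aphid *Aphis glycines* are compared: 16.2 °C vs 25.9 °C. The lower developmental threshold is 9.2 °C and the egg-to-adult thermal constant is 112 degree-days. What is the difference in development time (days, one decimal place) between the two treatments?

At 16.2 °C: 112 / (16.2 − 9.2) = 112 / 7.0 = 16.000 d.
At 25.9 °C: 112 / (25.9 − 9.2) = 112 / 16.7 = 6.707 d.
Difference = |16.000 − 6.707| = 9.293 ≈ 9.3 days.

9.3 days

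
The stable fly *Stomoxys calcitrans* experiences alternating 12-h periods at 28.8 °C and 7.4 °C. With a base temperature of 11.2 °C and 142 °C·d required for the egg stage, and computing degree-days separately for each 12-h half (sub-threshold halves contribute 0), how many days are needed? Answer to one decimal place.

Day half: max(0, 28.8 − 11.2) × 0.5 = 17.6 × 0.5 = 8.80 DD.
Night half: max(0, 7.4 − 11.2) × 0.5 = 0.0 × 0.5 = 0.00 DD.
Per 24 h: 8.80 DD/day.
Duration = 142 / 8.80 = 16.136 ≈ 16.1 days.

16.1 days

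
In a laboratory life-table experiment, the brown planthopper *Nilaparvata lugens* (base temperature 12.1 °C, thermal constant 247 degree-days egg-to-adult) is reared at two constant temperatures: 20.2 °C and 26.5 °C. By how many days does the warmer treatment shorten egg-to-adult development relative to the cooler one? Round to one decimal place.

13.3 days

At 20.2 °C: 247 / (20.2 − 12.1) = 247 / 8.1 = 30.494 d.
At 26.5 °C: 247 / (26.5 − 12.1) = 247 / 14.4 = 17.153 d.
Difference = |30.494 − 17.153| = 13.341 ≈ 13.3 days.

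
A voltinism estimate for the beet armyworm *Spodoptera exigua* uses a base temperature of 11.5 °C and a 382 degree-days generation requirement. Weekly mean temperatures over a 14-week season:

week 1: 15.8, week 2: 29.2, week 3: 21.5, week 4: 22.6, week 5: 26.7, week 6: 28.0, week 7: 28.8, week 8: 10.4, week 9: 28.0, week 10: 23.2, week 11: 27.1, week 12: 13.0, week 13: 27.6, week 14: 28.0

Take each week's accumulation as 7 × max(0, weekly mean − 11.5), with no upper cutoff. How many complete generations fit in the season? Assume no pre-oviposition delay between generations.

Weekly DD (7 × max(0, T̄ − 11.5)): 30.1, 123.9, 70.0, 77.7, 106.4, 115.5, 121.1, 0.0, 115.5, 81.9, 109.2, 10.5, 112.7, 115.5.
Season total = 1190.0 DD.
Complete generations = ⌊1190.0 / 382⌋ = 3.

3 generations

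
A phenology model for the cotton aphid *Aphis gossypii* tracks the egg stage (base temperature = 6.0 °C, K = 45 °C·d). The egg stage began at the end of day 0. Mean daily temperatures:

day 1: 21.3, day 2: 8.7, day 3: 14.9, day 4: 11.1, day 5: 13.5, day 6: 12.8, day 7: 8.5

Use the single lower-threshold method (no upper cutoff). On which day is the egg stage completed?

day 6

Daily DD above 6.0 °C: 15.3, 2.7, 8.9, 5.1, 7.5, 6.8, 2.5.
Cumulative: 15.3, 18.0, 26.9, 32.0, 39.5, 46.3, 48.8.
The total first reaches 45 DD on day 6.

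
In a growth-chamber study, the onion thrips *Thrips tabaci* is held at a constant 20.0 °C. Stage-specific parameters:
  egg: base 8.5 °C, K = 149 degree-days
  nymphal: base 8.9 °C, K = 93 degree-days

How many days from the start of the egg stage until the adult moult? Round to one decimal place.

egg: 149 / (20.0 − 8.5) = 149 / 11.5 = 12.957 d.
nymphal: 93 / (20.0 − 8.9) = 93 / 11.1 = 8.378 d.
Sum = 21.335 ≈ 21.3 days.

21.3 days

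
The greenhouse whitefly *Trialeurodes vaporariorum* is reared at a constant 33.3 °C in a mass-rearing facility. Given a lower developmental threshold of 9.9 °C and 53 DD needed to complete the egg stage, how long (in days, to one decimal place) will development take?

2.3 days

Daily accumulation = 33.3 − 9.9 = 23.4 DD/day.
Duration = 53 / 23.4 = 2.265 ≈ 2.3 days.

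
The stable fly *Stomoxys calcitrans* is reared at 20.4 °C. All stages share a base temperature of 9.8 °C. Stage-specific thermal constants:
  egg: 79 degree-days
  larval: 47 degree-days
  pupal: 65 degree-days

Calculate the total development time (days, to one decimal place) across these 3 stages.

Daily accumulation at 20.4 °C = 20.4 − 9.8 = 10.6 DD/day.
Total K = 79 + 47 + 65 = 191 DD.
Total duration = 191 / 10.6 = 18.019 ≈ 18.0 days.

18.0 days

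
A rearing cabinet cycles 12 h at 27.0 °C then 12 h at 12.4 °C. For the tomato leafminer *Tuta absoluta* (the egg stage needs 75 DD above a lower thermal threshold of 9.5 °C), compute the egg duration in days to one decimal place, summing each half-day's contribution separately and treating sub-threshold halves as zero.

Day half: max(0, 27.0 − 9.5) × 0.5 = 17.5 × 0.5 = 8.75 DD.
Night half: max(0, 12.4 − 9.5) × 0.5 = 2.9 × 0.5 = 1.45 DD.
Per 24 h: 10.20 DD/day.
Duration = 75 / 10.20 = 7.353 ≈ 7.4 days.

7.4 days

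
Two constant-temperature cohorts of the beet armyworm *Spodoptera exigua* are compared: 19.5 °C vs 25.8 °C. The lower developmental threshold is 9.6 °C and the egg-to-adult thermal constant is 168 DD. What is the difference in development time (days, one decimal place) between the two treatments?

At 19.5 °C: 168 / (19.5 − 9.6) = 168 / 9.9 = 16.970 d.
At 25.8 °C: 168 / (25.8 − 9.6) = 168 / 16.2 = 10.370 d.
Difference = |16.970 − 10.370| = 6.599 ≈ 6.6 days.

6.6 days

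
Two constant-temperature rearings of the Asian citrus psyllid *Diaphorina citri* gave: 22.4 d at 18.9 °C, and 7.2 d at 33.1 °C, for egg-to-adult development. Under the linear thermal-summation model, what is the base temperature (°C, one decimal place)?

Under the model K = D·(T − T_b), so D₁·(T₁ − T_b) = D₂·(T₂ − T_b).
22.4·(18.9 − T_b) = 7.2·(33.1 − T_b)
T_b = (22.4·18.9 − 7.2·33.1) / (22.4 − 7.2) = 185.04 / 15.2 = 12.174 °C ≈ 12.2 °C.

12.2 °C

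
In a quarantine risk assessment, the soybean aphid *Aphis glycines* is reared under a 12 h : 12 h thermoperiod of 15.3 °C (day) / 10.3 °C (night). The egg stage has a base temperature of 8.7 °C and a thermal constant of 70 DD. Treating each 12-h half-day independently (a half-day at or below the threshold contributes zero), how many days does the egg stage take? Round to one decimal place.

17.1 days

Day half: max(0, 15.3 − 8.7) × 0.5 = 6.6 × 0.5 = 3.30 DD.
Night half: max(0, 10.3 − 8.7) × 0.5 = 1.6 × 0.5 = 0.80 DD.
Per 24 h: 4.10 DD/day.
Duration = 70 / 4.10 = 17.073 ≈ 17.1 days.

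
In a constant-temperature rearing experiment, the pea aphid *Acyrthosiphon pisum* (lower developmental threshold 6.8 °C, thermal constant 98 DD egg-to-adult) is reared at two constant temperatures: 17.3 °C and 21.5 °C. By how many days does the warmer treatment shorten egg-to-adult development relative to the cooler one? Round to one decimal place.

2.7 days

At 17.3 °C: 98 / (17.3 − 6.8) = 98 / 10.5 = 9.333 d.
At 21.5 °C: 98 / (21.5 − 6.8) = 98 / 14.7 = 6.667 d.
Difference = |9.333 − 6.667| = 2.667 ≈ 2.7 days.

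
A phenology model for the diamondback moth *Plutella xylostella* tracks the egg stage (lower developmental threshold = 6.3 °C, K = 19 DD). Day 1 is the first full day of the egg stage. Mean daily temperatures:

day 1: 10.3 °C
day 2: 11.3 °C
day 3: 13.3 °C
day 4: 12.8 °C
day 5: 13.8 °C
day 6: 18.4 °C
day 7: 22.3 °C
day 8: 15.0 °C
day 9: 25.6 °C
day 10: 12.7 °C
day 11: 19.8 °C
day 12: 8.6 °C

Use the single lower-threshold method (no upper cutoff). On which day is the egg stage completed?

Daily DD above 6.3 °C: 4.0, 5.0, 7.0, 6.5, 7.5, 12.1, 16.0, 8.7, 19.3, 6.4, 13.5, 2.3.
Cumulative: 4.0, 9.0, 16.0, 22.5, 30.0, 42.1, 58.1, 66.8, 86.1, 92.5, 106.0, 108.3.
The total first reaches 19 DD on day 4.

day 4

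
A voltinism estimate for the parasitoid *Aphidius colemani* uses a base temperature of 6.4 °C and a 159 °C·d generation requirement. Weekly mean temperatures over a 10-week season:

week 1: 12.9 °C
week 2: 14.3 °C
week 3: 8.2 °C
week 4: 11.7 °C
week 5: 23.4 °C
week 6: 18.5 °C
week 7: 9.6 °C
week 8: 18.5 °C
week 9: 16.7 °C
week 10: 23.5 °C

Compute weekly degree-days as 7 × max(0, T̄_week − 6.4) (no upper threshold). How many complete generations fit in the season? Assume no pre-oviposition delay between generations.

4 generations

Weekly DD (7 × max(0, T̄ − 6.4)): 45.5, 55.3, 12.6, 37.1, 119.0, 84.7, 22.4, 84.7, 72.1, 119.7.
Season total = 653.1 DD.
Complete generations = ⌊653.1 / 159⌋ = 4.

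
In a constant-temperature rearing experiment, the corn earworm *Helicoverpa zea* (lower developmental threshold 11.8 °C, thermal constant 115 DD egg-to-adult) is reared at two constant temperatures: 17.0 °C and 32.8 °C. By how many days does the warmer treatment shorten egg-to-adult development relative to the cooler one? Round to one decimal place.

16.6 days

At 17.0 °C: 115 / (17.0 − 11.8) = 115 / 5.2 = 22.115 d.
At 32.8 °C: 115 / (32.8 − 11.8) = 115 / 21.0 = 5.476 d.
Difference = |22.115 − 5.476| = 16.639 ≈ 16.6 days.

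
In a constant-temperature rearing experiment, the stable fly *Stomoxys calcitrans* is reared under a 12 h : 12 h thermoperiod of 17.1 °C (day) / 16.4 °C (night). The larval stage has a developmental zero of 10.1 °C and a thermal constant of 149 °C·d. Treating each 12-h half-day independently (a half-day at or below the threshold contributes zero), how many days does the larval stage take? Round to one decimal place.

22.4 days

Day half: max(0, 17.1 − 10.1) × 0.5 = 7.0 × 0.5 = 3.50 DD.
Night half: max(0, 16.4 − 10.1) × 0.5 = 6.3 × 0.5 = 3.15 DD.
Per 24 h: 6.65 DD/day.
Duration = 149 / 6.65 = 22.406 ≈ 22.4 days.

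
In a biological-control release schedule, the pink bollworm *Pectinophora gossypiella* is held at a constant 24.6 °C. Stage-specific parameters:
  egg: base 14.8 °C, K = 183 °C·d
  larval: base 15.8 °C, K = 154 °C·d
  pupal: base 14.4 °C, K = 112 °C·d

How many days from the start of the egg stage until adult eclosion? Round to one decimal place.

egg: 183 / (24.6 − 14.8) = 183 / 9.8 = 18.673 d.
larval: 154 / (24.6 − 15.8) = 154 / 8.8 = 17.500 d.
pupal: 112 / (24.6 − 14.4) = 112 / 10.2 = 10.980 d.
Sum = 47.154 ≈ 47.2 days.

47.2 days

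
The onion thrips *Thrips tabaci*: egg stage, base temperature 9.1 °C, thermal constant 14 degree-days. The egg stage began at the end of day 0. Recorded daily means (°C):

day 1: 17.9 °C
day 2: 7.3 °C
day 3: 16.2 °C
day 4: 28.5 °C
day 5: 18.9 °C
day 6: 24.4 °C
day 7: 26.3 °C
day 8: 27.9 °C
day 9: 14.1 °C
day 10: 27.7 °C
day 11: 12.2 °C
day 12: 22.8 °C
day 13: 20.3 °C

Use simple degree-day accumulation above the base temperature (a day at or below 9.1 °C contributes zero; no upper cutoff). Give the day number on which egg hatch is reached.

day 3

Daily DD above 9.1 °C: 8.8, 0.0, 7.1, 19.4, 9.8, 15.3, 17.2, 18.8, 5.0, 18.6, 3.1, 13.7, 11.2.
Cumulative: 8.8, 8.8, 15.9, 35.3, 45.1, 60.4, 77.6, 96.4, 101.4, 120.0, 123.1, 136.8, 148.0.
The total first reaches 14 DD on day 3.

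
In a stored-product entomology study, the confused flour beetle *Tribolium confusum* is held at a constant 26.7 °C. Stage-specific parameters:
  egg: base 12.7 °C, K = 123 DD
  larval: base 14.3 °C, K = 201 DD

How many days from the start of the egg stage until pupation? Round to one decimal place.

25.0 days

egg: 123 / (26.7 − 12.7) = 123 / 14.0 = 8.786 d.
larval: 201 / (26.7 − 14.3) = 201 / 12.4 = 16.210 d.
Sum = 24.995 ≈ 25.0 days.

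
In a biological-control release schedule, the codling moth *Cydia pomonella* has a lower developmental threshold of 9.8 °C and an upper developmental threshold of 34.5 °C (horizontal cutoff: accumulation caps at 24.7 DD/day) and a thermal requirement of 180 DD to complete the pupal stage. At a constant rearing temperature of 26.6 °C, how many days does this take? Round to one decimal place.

Daily accumulation = 26.6 − 9.8 = 16.8 DD/day.
Duration = 180 / 16.8 = 10.714 ≈ 10.7 days.

10.7 days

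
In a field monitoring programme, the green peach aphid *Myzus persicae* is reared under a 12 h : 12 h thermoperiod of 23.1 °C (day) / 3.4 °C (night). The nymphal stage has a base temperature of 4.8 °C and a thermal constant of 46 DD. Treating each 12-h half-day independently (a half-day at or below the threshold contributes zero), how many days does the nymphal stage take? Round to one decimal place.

5.0 days

Day half: max(0, 23.1 − 4.8) × 0.5 = 18.3 × 0.5 = 9.15 DD.
Night half: max(0, 3.4 − 4.8) × 0.5 = 0.0 × 0.5 = 0.00 DD.
Per 24 h: 9.15 DD/day.
Duration = 46 / 9.15 = 5.027 ≈ 5.0 days.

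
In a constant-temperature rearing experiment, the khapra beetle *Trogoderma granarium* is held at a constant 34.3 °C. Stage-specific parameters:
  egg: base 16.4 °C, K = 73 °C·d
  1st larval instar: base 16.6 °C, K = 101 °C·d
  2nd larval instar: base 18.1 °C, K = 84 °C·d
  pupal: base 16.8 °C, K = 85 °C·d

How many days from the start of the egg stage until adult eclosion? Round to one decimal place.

egg: 73 / (34.3 − 16.4) = 73 / 17.9 = 4.078 d.
1st larval instar: 101 / (34.3 − 16.6) = 101 / 17.7 = 5.706 d.
2nd larval instar: 84 / (34.3 − 18.1) = 84 / 16.2 = 5.185 d.
pupal: 85 / (34.3 − 16.8) = 85 / 17.5 = 4.857 d.
Sum = 19.827 ≈ 19.8 days.

19.8 days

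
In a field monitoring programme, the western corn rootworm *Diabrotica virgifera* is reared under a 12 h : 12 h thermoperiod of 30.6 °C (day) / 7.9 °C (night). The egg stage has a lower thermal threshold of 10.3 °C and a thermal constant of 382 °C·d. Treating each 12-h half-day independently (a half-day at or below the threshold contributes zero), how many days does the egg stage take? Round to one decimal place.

Day half: max(0, 30.6 − 10.3) × 0.5 = 20.3 × 0.5 = 10.15 DD.
Night half: max(0, 7.9 − 10.3) × 0.5 = 0.0 × 0.5 = 0.00 DD.
Per 24 h: 10.15 DD/day.
Duration = 382 / 10.15 = 37.635 ≈ 37.6 days.

37.6 days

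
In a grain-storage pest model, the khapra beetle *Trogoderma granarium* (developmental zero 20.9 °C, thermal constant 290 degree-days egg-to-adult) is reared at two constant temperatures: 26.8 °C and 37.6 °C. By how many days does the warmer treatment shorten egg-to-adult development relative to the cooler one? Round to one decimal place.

31.8 days

At 26.8 °C: 290 / (26.8 − 20.9) = 290 / 5.9 = 49.153 d.
At 37.6 °C: 290 / (37.6 − 20.9) = 290 / 16.7 = 17.365 d.
Difference = |49.153 − 17.365| = 31.787 ≈ 31.8 days.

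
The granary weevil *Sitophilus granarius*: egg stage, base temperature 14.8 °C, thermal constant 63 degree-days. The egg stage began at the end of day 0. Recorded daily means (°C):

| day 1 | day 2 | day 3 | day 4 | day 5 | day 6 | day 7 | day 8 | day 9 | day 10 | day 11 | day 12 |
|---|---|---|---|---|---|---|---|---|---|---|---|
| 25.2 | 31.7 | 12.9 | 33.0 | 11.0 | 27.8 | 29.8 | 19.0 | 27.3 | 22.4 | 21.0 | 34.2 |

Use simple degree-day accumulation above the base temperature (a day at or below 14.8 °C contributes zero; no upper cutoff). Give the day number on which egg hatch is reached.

day 7

Daily DD above 14.8 °C: 10.4, 16.9, 0.0, 18.2, 0.0, 13.0, 15.0, 4.2, 12.5, 7.6, 6.2, 19.4.
Cumulative: 10.4, 27.3, 27.3, 45.5, 45.5, 58.5, 73.5, 77.7, 90.2, 97.8, 104.0, 123.4.
The total first reaches 63 DD on day 7.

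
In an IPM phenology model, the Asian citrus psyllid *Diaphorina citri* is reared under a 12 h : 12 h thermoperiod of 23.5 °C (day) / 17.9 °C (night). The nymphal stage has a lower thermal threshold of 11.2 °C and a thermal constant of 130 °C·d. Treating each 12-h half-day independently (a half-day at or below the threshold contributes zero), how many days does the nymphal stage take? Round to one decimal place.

13.7 days

Day half: max(0, 23.5 − 11.2) × 0.5 = 12.3 × 0.5 = 6.15 DD.
Night half: max(0, 17.9 − 11.2) × 0.5 = 6.7 × 0.5 = 3.35 DD.
Per 24 h: 9.50 DD/day.
Duration = 130 / 9.50 = 13.684 ≈ 13.7 days.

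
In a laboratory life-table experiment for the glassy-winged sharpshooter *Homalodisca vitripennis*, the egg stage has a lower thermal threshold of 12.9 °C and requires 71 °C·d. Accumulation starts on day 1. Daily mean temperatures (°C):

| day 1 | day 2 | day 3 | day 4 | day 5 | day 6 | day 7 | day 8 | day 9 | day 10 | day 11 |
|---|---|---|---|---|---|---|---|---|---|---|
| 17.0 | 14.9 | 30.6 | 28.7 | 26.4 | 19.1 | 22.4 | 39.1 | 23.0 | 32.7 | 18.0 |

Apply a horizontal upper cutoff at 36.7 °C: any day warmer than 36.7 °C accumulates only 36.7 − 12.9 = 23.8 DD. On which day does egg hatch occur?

Daily DD above 12.9 °C (capped at 23.8): 4.1, 2.0, 17.7, 15.8, 13.5, 6.2, 9.5, 23.8, 10.1, 19.8, 5.1.
Cumulative: 4.1, 6.1, 23.8, 39.6, 53.1, 59.3, 68.8, 92.6, 102.7, 122.5, 127.6.
The total first reaches 71 DD on day 8.

day 8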